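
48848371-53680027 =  - 4831656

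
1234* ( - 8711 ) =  - 10749374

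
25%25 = 0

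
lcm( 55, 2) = 110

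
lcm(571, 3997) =3997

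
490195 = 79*6205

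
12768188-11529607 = 1238581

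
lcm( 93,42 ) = 1302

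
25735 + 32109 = 57844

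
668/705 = 668/705 = 0.95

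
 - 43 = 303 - 346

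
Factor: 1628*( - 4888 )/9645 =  - 7957664/9645 = -2^5*3^( - 1)*5^ ( -1)*11^1  *13^1 * 37^1*47^1* 643^(- 1)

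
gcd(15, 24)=3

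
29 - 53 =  - 24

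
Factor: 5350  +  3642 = 2^5*281^1 =8992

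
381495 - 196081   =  185414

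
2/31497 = 2/31497=   0.00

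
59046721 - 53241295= 5805426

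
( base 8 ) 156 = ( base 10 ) 110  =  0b1101110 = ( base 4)1232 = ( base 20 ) 5A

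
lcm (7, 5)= 35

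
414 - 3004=-2590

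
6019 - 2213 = 3806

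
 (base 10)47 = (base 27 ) 1K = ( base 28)1J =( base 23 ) 21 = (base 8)57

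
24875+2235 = 27110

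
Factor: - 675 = -3^3*5^2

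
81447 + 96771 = 178218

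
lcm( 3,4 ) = 12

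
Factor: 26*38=988 = 2^2*13^1*19^1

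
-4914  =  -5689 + 775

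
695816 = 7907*88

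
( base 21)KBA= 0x2365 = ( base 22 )ifj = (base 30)a21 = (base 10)9061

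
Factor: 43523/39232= 71/64 = 2^( - 6 )*71^1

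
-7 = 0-7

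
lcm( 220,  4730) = 9460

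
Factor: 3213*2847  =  9147411= 3^4*7^1*13^1*17^1* 73^1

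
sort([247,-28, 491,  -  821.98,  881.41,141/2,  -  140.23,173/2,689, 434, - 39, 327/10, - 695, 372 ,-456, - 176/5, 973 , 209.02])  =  [ - 821.98,-695, - 456, - 140.23,-39, -176/5, - 28,  327/10  ,  141/2,  173/2,209.02,  247,  372,434, 491, 689,881.41, 973 ]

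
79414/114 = 39707/57  =  696.61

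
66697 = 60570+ 6127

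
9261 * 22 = 203742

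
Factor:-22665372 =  - 2^2*3^1 * 457^1 * 4133^1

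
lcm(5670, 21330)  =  447930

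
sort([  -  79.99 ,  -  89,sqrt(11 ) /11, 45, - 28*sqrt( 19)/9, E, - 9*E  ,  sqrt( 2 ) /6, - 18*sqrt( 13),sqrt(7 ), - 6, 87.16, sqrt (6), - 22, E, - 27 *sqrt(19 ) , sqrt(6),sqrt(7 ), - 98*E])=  [ - 98*E, - 27*sqrt(19 ),  -  89,-79.99, - 18*sqrt(13 ),-9*E, - 22, - 28* sqrt(19 )/9,  -  6,sqrt(2 ) /6, sqrt(11 ) /11,sqrt( 6 ),sqrt ( 6), sqrt(7 ), sqrt(7 ) , E, E,45,87.16 ] 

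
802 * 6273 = 5030946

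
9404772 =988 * 9519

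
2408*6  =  14448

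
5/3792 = 5/3792  =  0.00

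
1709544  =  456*3749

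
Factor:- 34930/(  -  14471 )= 70/29 = 2^1*5^1 * 7^1*29^(- 1 )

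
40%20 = 0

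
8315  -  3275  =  5040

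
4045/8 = 4045/8 =505.62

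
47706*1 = 47706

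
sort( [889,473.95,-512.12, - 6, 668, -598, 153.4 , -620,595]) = [ - 620, - 598 , - 512.12, - 6,153.4, 473.95 , 595,668,889 ]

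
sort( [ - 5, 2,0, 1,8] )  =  [ - 5, 0, 1, 2, 8]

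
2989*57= 170373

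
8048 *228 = 1834944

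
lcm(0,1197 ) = 0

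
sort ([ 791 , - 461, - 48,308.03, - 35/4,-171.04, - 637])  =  [ - 637,- 461,-171.04, - 48 , - 35/4, 308.03,791]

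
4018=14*287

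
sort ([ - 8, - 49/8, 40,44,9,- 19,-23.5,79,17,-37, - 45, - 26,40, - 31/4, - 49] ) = [ - 49, - 45,- 37, - 26, - 23.5,-19, - 8,-31/4, - 49/8,9,17,40, 40,44,79]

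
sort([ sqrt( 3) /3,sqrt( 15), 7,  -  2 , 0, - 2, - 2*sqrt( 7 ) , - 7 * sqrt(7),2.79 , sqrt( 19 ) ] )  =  [ - 7*sqrt( 7 ), - 2*sqrt( 7 ),  -  2 , - 2,0, sqrt( 3)/3,2.79, sqrt( 15), sqrt( 19),7] 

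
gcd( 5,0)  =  5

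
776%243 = 47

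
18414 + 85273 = 103687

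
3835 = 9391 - 5556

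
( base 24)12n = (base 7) 1613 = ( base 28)n3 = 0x287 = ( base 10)647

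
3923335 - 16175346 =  - 12252011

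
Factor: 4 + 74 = 2^1*3^1* 13^1 = 78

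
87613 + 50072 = 137685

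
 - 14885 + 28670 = 13785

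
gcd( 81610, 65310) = 10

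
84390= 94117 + -9727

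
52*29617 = 1540084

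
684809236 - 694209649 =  - 9400413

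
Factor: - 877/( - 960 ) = 2^( - 6 ) * 3^( - 1 )* 5^(  -  1)*877^1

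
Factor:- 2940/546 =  - 2^1*5^1 * 7^1*13^( - 1) = -70/13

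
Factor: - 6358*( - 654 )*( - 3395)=  -  2^2 * 3^1*5^1*7^1*11^1*17^2*97^1* 109^1 = - 14116858140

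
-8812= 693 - 9505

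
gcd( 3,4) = 1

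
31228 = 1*31228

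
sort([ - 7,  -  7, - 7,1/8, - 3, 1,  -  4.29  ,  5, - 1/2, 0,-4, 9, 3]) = [-7, - 7, - 7, - 4.29, - 4 , - 3, - 1/2, 0,1/8 , 1, 3, 5,9 ] 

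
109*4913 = 535517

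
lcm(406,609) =1218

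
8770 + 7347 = 16117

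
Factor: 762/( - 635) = - 2^1* 3^1 * 5^( - 1)  =  -  6/5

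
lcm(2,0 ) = 0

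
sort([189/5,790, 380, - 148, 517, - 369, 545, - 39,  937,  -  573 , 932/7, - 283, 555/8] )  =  [ - 573, - 369, - 283, - 148, - 39,189/5,555/8, 932/7,380,517, 545,790,937] 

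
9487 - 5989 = 3498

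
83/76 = 83/76=1.09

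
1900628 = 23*82636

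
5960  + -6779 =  - 819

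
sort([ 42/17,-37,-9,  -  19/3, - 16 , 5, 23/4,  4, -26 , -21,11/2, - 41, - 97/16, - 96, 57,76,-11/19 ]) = [ - 96,-41,-37 ,-26,-21 ,  -  16, - 9,-19/3,-97/16, - 11/19,42/17,4,5 , 11/2  ,  23/4, 57, 76]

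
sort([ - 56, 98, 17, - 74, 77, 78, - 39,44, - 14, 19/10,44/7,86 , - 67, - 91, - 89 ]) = [ - 91 , - 89, - 74, - 67, - 56, - 39, - 14,19/10,  44/7,  17,  44,77 , 78, 86, 98 ]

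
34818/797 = 43 + 547/797 = 43.69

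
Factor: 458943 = 3^1*152981^1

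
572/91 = 6+2/7= 6.29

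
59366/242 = 245 + 38/121 = 245.31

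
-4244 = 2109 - 6353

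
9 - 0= 9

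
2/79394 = 1/39697 = 0.00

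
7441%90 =61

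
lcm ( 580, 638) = 6380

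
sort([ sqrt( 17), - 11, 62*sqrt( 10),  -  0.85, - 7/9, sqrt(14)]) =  [ - 11, - 0.85, - 7/9,sqrt( 14 ), sqrt( 17 ), 62*sqrt( 10 )]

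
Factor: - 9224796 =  - 2^2*3^1*7^1 *109819^1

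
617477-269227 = 348250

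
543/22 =543/22 = 24.68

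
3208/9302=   1604/4651 = 0.34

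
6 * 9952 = 59712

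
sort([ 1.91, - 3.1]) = [-3.1,1.91] 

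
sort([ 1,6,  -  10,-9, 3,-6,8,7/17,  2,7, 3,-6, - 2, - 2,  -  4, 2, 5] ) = [ - 10, - 9, - 6,-6, - 4  , - 2 ,- 2, 7/17, 1, 2 , 2,3  ,  3, 5,  6, 7 , 8]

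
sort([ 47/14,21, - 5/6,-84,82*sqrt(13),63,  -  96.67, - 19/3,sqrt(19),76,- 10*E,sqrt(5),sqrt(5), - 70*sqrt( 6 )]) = [ -70*sqrt(6 ), - 96.67, - 84, - 10 * E, - 19/3,- 5/6,sqrt(5), sqrt(5),47/14,  sqrt( 19),21,  63, 76, 82*sqrt(13)]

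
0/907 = 0 =0.00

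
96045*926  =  88937670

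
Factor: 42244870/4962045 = 2^1 * 3^(-1 )*11^( - 1 ) * 17^( -1 )*29^(  -  1)*61^( - 1 )*173^1 * 24419^1  =  8448974/992409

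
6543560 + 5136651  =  11680211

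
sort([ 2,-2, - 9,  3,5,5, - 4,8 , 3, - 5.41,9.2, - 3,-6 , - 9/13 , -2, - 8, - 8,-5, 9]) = [ - 9, - 8, - 8,-6  , - 5.41 , - 5 ,-4,- 3, - 2, - 2,  -  9/13, 2, 3,3,5,  5, 8,9,9.2 ] 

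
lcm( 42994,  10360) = 859880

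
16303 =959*17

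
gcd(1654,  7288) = 2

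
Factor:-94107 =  - 3^1* 13^1* 19^1*127^1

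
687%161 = 43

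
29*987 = 28623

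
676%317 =42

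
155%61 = 33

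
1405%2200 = 1405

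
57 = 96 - 39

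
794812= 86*9242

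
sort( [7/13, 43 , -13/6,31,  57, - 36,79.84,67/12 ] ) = [ - 36,  -  13/6,7/13, 67/12 , 31, 43,  57,79.84]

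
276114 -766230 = -490116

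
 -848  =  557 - 1405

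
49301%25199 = 24102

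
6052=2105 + 3947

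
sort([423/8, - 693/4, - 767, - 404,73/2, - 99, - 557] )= [ - 767 , - 557,-404, - 693/4, - 99, 73/2,423/8 ]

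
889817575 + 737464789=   1627282364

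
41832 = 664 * 63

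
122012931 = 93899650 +28113281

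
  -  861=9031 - 9892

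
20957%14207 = 6750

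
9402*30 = 282060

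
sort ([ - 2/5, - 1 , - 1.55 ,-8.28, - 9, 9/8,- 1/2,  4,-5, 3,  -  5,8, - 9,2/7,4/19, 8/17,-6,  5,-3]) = [ - 9 ,- 9,-8.28, - 6, - 5, - 5, - 3,-1.55,-1, - 1/2, -2/5, 4/19,2/7,8/17,9/8,  3, 4,5, 8 ]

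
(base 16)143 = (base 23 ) e1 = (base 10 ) 323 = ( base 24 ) DB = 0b101000011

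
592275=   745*795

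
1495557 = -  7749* (-193)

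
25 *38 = 950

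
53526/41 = 1305+ 21/41 = 1305.51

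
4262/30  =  2131/15 = 142.07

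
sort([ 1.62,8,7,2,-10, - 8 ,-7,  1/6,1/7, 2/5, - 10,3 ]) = [ - 10,-10, - 8, - 7, 1/7, 1/6,2/5,1.62, 2, 3, 7,8]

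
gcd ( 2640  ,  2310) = 330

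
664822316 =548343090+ 116479226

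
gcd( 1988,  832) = 4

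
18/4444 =9/2222= 0.00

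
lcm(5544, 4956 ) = 327096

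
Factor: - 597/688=-2^(-4) * 3^1 * 43^(-1 )* 199^1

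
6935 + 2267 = 9202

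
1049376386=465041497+584334889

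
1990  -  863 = 1127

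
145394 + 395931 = 541325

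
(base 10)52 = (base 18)2G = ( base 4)310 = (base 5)202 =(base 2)110100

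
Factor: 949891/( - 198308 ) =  - 2^( - 2)*11^( - 1)*4507^( - 1)*949891^1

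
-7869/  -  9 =2623/3 = 874.33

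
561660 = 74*7590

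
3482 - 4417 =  - 935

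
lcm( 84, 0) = 0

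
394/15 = 394/15  =  26.27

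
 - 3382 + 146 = - 3236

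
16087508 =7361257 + 8726251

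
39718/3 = 13239 + 1/3=13239.33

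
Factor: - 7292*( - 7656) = 2^5 * 3^1*11^1*29^1*1823^1 = 55827552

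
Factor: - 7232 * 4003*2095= - 60649613120 = - 2^6*5^1 * 113^1*419^1 * 4003^1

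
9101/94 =9101/94 = 96.82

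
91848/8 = 11481 = 11481.00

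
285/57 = 5 = 5.00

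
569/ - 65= - 9  +  16/65 = - 8.75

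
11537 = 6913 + 4624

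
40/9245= 8/1849 =0.00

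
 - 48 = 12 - 60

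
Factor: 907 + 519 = 1426= 2^1*23^1*31^1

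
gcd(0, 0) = 0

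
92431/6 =92431/6 = 15405.17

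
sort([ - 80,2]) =[ - 80,2] 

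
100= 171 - 71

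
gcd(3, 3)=3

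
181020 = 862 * 210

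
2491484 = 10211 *244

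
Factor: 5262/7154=3^1* 7^ (-2) *73^(- 1 )*877^1=   2631/3577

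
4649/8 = 4649/8 = 581.12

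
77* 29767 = 2292059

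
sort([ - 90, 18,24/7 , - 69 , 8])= [  -  90,- 69,24/7 , 8, 18 ]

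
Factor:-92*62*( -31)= 176824 = 2^3*23^1*31^2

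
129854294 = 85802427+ 44051867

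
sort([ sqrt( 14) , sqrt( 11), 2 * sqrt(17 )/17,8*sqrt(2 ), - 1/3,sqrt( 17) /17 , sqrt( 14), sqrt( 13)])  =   [- 1/3,sqrt( 17)/17,  2*sqrt( 17)/17, sqrt(11) , sqrt( 13 ),sqrt( 14 ),sqrt( 14), 8*sqrt( 2)]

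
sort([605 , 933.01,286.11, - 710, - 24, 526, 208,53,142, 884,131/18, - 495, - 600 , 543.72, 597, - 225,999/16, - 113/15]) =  [ - 710, - 600, - 495, - 225, - 24, - 113/15 , 131/18, 53, 999/16,142,  208,  286.11,  526,  543.72, 597, 605, 884, 933.01]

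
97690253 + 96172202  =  193862455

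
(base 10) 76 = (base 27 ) 2m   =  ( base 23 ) 37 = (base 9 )84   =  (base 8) 114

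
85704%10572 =1128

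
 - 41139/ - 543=75 + 138/181= 75.76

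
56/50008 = 1/893   =  0.00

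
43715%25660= 18055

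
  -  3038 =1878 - 4916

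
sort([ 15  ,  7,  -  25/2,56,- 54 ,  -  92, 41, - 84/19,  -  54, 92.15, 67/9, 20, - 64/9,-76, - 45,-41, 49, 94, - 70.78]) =[-92,  -  76, -70.78,  -  54,-54, - 45, -41,-25/2, - 64/9, -84/19, 7,  67/9, 15, 20 , 41, 49, 56 , 92.15,  94 ] 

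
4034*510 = 2057340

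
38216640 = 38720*987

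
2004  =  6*334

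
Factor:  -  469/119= - 17^(  -  1) * 67^1 = - 67/17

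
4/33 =4/33 = 0.12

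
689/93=689/93 = 7.41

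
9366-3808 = 5558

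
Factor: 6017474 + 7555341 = 13572815 = 5^1*2714563^1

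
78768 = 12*6564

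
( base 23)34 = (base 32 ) 29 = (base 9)81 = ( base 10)73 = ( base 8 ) 111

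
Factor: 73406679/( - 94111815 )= - 24468893/31370605 = - 5^ ( - 1 )*7^( - 1) * 29^ ( - 1)*31^ ( - 1)*59^1*641^1*647^1*997^( - 1 ) 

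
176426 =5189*34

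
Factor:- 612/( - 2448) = 2^( - 2) = 1/4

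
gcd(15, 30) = 15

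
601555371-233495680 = 368059691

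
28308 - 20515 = 7793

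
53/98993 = 53/98993   =  0.00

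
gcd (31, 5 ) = 1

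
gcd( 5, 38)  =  1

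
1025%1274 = 1025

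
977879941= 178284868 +799595073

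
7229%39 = 14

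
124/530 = 62/265=0.23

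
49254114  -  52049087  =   - 2794973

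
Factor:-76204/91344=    - 19051/22836  =  - 2^(  -  2)*3^( - 1)*11^(  -  1)*173^(  -  1)*19051^1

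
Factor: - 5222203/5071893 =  - 3^ (-1) * 7^1* 43^(  -  1)*103^1*7243^1*39317^( - 1)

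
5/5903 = 5/5903 = 0.00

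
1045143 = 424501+620642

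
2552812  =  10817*236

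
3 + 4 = 7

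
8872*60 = 532320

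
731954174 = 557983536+173970638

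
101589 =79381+22208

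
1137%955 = 182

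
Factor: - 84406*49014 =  - 4137075684 = - 2^2*3^2*7^2*389^1*6029^1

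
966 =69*14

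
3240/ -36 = -90 + 0/1 = -90.00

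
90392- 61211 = 29181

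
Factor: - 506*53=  - 26818 = - 2^1*11^1*23^1 * 53^1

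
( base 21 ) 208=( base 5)12030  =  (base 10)890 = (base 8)1572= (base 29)11k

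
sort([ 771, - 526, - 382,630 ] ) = [ - 526, - 382, 630,771]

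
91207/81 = 91207/81 = 1126.01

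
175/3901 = 175/3901 =0.04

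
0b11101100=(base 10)236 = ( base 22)ag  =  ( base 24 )9k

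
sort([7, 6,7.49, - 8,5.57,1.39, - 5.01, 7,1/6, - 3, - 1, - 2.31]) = [ - 8, - 5.01, - 3, - 2.31, - 1,1/6,1.39, 5.57,6,7,7,7.49] 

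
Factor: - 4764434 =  - 2^1*2382217^1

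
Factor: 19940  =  2^2  *  5^1 * 997^1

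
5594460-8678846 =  - 3084386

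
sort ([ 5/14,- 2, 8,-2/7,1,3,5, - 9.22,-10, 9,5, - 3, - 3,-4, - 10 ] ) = [ - 10, - 10, - 9.22, - 4, - 3, -3, - 2,-2/7, 5/14, 1,3,5,5,8, 9] 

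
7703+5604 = 13307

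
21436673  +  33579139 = 55015812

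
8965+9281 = 18246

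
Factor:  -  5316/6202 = -2^1  *  3^1 *7^(-1 )= - 6/7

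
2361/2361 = 1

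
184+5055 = 5239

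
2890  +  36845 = 39735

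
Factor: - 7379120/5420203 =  - 2^4*5^1*7^1*23^( - 1 )*13177^1*235661^( - 1)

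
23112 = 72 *321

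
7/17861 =7/17861 = 0.00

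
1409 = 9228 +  -7819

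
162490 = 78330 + 84160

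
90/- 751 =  - 1+661/751= - 0.12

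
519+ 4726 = 5245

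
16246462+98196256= 114442718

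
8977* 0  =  0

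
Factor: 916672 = 2^6 *14323^1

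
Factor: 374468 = 2^2*179^1*523^1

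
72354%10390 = 10014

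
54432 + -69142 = - 14710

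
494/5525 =38/425   =  0.09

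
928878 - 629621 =299257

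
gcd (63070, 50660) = 170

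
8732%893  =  695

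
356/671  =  356/671  =  0.53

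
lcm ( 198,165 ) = 990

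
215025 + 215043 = 430068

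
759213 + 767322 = 1526535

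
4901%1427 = 620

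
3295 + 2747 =6042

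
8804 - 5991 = 2813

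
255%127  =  1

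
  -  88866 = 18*( - 4937 )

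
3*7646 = 22938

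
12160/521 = 23 + 177/521 = 23.34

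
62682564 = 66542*942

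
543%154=81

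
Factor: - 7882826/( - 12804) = 3941413/6402 = 2^(-1)*3^(-1)*7^3*11^( - 1 )*97^( - 1) * 11491^1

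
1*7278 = 7278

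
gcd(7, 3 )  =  1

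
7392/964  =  1848/241 = 7.67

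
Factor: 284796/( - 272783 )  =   - 2^2*3^5*7^( - 2)* 19^ ( - 1) = - 972/931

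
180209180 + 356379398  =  536588578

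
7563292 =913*8284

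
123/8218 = 123/8218 = 0.01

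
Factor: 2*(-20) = -2^3*5^1 = - 40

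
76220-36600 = 39620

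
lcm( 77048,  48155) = 385240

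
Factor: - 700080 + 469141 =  - 230939  =  - 230939^1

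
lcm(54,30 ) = 270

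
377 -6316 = - 5939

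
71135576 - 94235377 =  - 23099801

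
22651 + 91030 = 113681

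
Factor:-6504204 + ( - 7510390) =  - 2^1*11^1*281^1*2267^1 = - 14014594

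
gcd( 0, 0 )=0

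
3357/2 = 1678 + 1/2 = 1678.50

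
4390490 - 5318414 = -927924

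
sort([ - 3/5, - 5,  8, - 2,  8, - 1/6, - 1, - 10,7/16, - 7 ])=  [ - 10 , - 7 , -5, - 2 ,-1,-3/5, - 1/6, 7/16,8, 8 ]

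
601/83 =601/83 = 7.24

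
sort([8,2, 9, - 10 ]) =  [ - 10, 2 , 8,9 ] 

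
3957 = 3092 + 865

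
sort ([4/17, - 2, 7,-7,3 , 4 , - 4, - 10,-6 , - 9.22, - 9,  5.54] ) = [-10, - 9.22, - 9, - 7 , - 6, - 4, - 2 , 4/17,3 , 4, 5.54, 7] 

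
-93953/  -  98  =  93953/98 = 958.70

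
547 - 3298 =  - 2751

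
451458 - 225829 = 225629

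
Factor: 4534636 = 2^2*1133659^1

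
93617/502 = 93617/502  =  186.49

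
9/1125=1/125 = 0.01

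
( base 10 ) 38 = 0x26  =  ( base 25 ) 1d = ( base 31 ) 17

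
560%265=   30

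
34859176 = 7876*4426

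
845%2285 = 845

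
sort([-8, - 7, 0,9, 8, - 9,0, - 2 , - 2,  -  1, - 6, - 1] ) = [ - 9, - 8, - 7, - 6,  -  2, - 2, - 1, - 1, 0, 0 , 8, 9]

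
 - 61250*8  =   - 490000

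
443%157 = 129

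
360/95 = 3 + 15/19 = 3.79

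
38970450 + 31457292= 70427742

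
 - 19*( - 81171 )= 1542249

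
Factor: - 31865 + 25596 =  - 6269 = - 6269^1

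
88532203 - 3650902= 84881301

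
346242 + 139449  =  485691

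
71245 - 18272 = 52973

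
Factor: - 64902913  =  -73^1*889081^1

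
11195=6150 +5045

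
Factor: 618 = 2^1*3^1*103^1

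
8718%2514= 1176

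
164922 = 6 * 27487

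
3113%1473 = 167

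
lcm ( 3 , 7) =21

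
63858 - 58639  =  5219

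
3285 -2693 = 592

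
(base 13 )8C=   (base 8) 164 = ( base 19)62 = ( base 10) 116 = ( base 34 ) 3E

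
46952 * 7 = 328664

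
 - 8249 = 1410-9659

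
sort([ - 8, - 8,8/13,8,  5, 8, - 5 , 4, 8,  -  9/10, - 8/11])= [ - 8,  -  8, - 5, - 9/10,-8/11,8/13, 4, 5,8,8, 8]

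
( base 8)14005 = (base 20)F79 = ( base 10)6149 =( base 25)9ko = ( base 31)6CB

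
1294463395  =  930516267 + 363947128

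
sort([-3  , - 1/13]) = [  -  3, - 1/13] 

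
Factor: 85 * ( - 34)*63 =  - 2^1*3^2  *  5^1 *7^1 * 17^2 = -182070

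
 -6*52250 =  - 313500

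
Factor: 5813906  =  2^1*7^1*71^1 * 5849^1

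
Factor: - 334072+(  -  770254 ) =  - 2^1*43^1*12841^1 = - 1104326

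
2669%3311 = 2669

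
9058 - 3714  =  5344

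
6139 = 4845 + 1294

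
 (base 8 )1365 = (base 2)1011110101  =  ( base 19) 21g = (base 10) 757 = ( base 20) 1hh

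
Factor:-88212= -2^2*3^1*7351^1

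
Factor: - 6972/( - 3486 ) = 2  =  2^1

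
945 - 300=645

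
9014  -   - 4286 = 13300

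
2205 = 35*63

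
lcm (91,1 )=91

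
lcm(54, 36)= 108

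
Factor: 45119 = 45119^1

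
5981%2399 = 1183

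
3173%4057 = 3173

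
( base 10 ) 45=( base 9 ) 50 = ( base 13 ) 36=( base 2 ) 101101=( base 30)1F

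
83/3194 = 83/3194 = 0.03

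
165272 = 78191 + 87081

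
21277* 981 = 20872737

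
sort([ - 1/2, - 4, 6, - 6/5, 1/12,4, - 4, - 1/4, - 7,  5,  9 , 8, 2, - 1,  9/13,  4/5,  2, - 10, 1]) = [ - 10,-7, -4, - 4 , - 6/5,  -  1, - 1/2,- 1/4, 1/12, 9/13,  4/5,  1,2,2,4,  5 , 6,8, 9 ]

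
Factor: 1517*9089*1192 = 16435311496 = 2^3*37^1*41^1*61^1*149^2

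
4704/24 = 196 = 196.00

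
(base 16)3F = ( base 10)63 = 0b111111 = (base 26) 2B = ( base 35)1s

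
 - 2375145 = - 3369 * 705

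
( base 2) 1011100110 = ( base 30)OM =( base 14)3B0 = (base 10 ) 742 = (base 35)L7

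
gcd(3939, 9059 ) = 1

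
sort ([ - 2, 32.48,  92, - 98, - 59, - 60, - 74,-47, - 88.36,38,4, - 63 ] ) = [ - 98, - 88.36, - 74,-63, - 60, - 59, - 47, - 2, 4, 32.48,38,  92]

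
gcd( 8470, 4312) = 154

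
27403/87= 27403/87 = 314.98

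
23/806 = 23/806= 0.03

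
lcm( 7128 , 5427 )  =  477576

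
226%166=60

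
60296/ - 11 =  - 5482 + 6/11= - 5481.45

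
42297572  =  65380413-23082841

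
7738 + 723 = 8461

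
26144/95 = 1376/5 = 275.20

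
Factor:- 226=  -  2^1 * 113^1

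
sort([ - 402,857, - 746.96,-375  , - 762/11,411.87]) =[-746.96, - 402,-375,  -  762/11,411.87, 857 ] 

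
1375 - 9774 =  - 8399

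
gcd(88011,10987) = 1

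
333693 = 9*37077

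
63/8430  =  21/2810 = 0.01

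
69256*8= 554048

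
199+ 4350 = 4549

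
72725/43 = 1691 + 12/43 = 1691.28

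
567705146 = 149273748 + 418431398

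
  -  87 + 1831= 1744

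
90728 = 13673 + 77055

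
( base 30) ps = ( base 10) 778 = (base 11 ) 648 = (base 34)MU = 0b1100001010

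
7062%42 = 6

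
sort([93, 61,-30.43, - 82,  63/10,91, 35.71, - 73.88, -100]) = [ - 100, -82, - 73.88, - 30.43 , 63/10, 35.71,61, 91  ,  93]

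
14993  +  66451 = 81444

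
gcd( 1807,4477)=1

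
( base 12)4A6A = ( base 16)20F2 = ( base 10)8434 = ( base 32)87I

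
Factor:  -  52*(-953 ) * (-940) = - 2^4 * 5^1 * 13^1*47^1*953^1 = - 46582640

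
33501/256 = 33501/256  =  130.86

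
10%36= 10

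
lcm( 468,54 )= 1404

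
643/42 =643/42=15.31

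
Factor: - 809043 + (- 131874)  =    -  940917 = -3^1*313639^1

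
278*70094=19486132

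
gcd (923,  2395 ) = 1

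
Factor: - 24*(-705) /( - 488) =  - 3^2*5^1 *47^1*61^( - 1 ) = - 2115/61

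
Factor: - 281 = -281^1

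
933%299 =36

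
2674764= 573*4668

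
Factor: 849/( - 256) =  - 2^( - 8)*3^1*283^1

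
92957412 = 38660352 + 54297060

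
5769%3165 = 2604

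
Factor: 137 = 137^1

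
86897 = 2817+84080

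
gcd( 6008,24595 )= 1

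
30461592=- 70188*( - 434)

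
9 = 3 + 6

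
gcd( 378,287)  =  7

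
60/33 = 1 + 9/11 = 1.82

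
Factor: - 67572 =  - 2^2 * 3^2*1877^1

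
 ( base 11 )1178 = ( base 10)1537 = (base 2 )11000000001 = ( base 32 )1g1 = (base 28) 1QP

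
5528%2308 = 912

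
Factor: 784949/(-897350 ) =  - 2^( - 1) * 5^( - 2)*11^1*131^( - 1) * 137^( - 1)*71359^1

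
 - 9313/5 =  - 9313/5= - 1862.60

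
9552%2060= 1312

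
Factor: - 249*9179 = - 2285571 = -3^1 * 67^1 *83^1*137^1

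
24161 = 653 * 37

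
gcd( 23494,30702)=34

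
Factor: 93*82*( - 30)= - 2^2*3^2*5^1*31^1 * 41^1  =  -228780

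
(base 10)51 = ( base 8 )63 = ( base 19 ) 2D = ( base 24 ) 23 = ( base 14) 39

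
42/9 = 4 + 2/3 = 4.67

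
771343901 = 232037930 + 539305971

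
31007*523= 16216661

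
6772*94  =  636568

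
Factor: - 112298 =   -  2^1*56149^1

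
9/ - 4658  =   - 9/4658  =  -  0.00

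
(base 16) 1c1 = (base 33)DK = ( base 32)e1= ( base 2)111000001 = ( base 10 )449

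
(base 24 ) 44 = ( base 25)40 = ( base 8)144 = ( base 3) 10201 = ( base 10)100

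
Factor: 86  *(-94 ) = - 2^2*43^1*47^1 = - 8084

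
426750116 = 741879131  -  315129015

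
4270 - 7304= - 3034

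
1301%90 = 41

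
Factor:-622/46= - 311/23  =  - 23^( - 1)*311^1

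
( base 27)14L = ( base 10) 858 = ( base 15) 3c3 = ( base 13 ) 510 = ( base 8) 1532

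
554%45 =14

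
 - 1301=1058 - 2359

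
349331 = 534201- 184870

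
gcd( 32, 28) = 4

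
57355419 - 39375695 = 17979724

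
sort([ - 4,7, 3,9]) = [ - 4,3,7,9 ] 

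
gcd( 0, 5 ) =5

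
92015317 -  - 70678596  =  162693913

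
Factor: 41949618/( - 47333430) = -3^(  -  2)* 5^( - 1 )*175309^( - 1)*6991603^1 = - 6991603/7888905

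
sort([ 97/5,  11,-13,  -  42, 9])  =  [-42,-13,9,11, 97/5]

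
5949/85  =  5949/85 =69.99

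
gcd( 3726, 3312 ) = 414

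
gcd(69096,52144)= 8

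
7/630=1/90 = 0.01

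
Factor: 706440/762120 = 203/219 = 3^( -1) * 7^1 *29^1*73^( - 1)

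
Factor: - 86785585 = - 5^1*31^1*559907^1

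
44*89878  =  3954632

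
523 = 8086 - 7563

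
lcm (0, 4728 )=0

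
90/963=10/107 = 0.09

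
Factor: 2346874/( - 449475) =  - 2^1*3^( - 1)*5^(-2)*13^(- 1)*23^1*163^1*313^1*461^( - 1)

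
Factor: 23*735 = 16905 =3^1*5^1*7^2*23^1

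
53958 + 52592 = 106550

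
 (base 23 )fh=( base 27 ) db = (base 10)362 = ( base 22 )ga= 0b101101010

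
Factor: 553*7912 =2^3*7^1*23^1*43^1*79^1= 4375336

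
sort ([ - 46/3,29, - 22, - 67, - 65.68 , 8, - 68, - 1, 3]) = [ - 68, - 67, - 65.68, - 22, - 46/3, - 1, 3, 8, 29]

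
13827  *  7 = 96789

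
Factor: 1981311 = 3^1*43^1  *  15359^1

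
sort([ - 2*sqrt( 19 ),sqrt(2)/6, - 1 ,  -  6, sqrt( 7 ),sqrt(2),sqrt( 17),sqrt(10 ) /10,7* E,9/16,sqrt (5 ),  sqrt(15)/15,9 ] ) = [ - 2*sqrt( 19) , - 6, - 1,sqrt(2)/6 , sqrt(15)/15, sqrt(10) /10,9/16,sqrt(2), sqrt(5),sqrt( 7 ), sqrt( 17), 9,7*E]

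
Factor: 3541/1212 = 2^( - 2 )*3^( - 1)* 101^ ( -1)*3541^1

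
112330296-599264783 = -486934487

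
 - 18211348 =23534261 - 41745609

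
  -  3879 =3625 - 7504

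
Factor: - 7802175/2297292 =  - 2600725/765764 = - 2^( - 2 )*5^2*23^1 * 4523^1*191441^( - 1 ) 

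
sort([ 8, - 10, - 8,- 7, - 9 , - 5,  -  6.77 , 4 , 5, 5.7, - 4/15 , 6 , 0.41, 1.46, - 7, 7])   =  [  -  10, - 9, - 8 , - 7 ,  -  7,- 6.77,- 5 , - 4/15 , 0.41, 1.46,4,5, 5.7, 6,7,8 ]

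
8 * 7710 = 61680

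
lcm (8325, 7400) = 66600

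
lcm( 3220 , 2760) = 19320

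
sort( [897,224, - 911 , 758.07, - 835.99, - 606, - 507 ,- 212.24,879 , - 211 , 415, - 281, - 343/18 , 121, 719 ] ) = [ - 911, - 835.99, - 606,- 507,-281,  -  212.24, - 211, - 343/18 , 121, 224, 415, 719,  758.07,879 , 897] 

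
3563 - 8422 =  - 4859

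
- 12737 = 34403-47140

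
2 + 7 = 9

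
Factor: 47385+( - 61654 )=-14269=-  19^1*751^1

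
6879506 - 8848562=-1969056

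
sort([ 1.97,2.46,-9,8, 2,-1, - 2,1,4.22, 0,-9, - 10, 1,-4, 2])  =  [ -10, - 9,  -  9 ,-4, - 2,  -  1 , 0, 1,1, 1.97, 2,2,2.46,4.22, 8]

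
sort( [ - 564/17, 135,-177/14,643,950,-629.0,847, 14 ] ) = [-629.0, - 564/17,  -  177/14 , 14,135,643,847, 950 ]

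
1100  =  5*220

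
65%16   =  1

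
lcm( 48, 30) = 240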